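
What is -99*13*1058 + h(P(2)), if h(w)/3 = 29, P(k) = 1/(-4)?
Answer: -1361559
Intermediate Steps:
P(k) = -¼
h(w) = 87 (h(w) = 3*29 = 87)
-99*13*1058 + h(P(2)) = -99*13*1058 + 87 = -1287*1058 + 87 = -1361646 + 87 = -1361559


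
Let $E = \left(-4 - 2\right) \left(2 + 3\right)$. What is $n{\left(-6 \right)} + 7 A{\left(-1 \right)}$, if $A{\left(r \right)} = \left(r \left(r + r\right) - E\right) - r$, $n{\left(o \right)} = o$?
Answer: $225$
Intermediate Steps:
$E = -30$ ($E = \left(-6\right) 5 = -30$)
$A{\left(r \right)} = 30 - r + 2 r^{2}$ ($A{\left(r \right)} = \left(r \left(r + r\right) - -30\right) - r = \left(r 2 r + 30\right) - r = \left(2 r^{2} + 30\right) - r = \left(30 + 2 r^{2}\right) - r = 30 - r + 2 r^{2}$)
$n{\left(-6 \right)} + 7 A{\left(-1 \right)} = -6 + 7 \left(30 - -1 + 2 \left(-1\right)^{2}\right) = -6 + 7 \left(30 + 1 + 2 \cdot 1\right) = -6 + 7 \left(30 + 1 + 2\right) = -6 + 7 \cdot 33 = -6 + 231 = 225$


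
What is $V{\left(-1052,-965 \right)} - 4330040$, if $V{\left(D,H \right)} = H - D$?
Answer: $-4329953$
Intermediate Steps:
$V{\left(-1052,-965 \right)} - 4330040 = \left(-965 - -1052\right) - 4330040 = \left(-965 + 1052\right) - 4330040 = 87 - 4330040 = -4329953$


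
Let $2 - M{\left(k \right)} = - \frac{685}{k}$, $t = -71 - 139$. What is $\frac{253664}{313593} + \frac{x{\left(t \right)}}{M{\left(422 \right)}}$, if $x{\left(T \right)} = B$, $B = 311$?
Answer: $\frac{41544424762}{479483697} \approx 86.644$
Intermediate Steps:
$t = -210$ ($t = -71 - 139 = -210$)
$M{\left(k \right)} = 2 + \frac{685}{k}$ ($M{\left(k \right)} = 2 - - \frac{685}{k} = 2 + \frac{685}{k}$)
$x{\left(T \right)} = 311$
$\frac{253664}{313593} + \frac{x{\left(t \right)}}{M{\left(422 \right)}} = \frac{253664}{313593} + \frac{311}{2 + \frac{685}{422}} = \frac{253664}{313593} + \frac{311}{\frac{1529}{422}} = \frac{253664}{313593} + 311 \cdot \frac{422}{1529} = \frac{253664}{313593} + \frac{131242}{1529} = \frac{41544424762}{479483697}$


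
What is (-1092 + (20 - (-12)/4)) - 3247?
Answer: -4316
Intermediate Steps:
(-1092 + (20 - (-12)/4)) - 3247 = (-1092 + (20 - 1*(-3))) - 3247 = (-1092 + (20 + 3)) - 3247 = (-1092 + 23) - 3247 = -1069 - 3247 = -4316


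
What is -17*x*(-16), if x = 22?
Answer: 5984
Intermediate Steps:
-17*x*(-16) = -17*22*(-16) = -374*(-16) = 5984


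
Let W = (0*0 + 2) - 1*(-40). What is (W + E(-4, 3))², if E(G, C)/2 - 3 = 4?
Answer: 3136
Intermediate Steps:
E(G, C) = 14 (E(G, C) = 6 + 2*4 = 6 + 8 = 14)
W = 42 (W = (0 + 2) + 40 = 2 + 40 = 42)
(W + E(-4, 3))² = (42 + 14)² = 56² = 3136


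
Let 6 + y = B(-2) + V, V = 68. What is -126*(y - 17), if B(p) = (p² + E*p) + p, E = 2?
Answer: -5418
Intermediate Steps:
B(p) = p² + 3*p (B(p) = (p² + 2*p) + p = p² + 3*p)
y = 60 (y = -6 + (-2*(3 - 2) + 68) = -6 + (-2*1 + 68) = -6 + (-2 + 68) = -6 + 66 = 60)
-126*(y - 17) = -126*(60 - 17) = -126*43 = -5418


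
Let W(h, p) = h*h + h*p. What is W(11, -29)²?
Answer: 39204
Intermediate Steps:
W(h, p) = h² + h*p
W(11, -29)² = (11*(11 - 29))² = (11*(-18))² = (-198)² = 39204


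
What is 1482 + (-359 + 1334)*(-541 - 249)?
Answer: -768768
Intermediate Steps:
1482 + (-359 + 1334)*(-541 - 249) = 1482 + 975*(-790) = 1482 - 770250 = -768768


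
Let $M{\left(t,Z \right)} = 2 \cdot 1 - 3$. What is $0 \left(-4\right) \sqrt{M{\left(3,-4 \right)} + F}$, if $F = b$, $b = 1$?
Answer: $0$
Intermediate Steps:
$F = 1$
$M{\left(t,Z \right)} = -1$ ($M{\left(t,Z \right)} = 2 - 3 = -1$)
$0 \left(-4\right) \sqrt{M{\left(3,-4 \right)} + F} = 0 \left(-4\right) \sqrt{-1 + 1} = 0 \sqrt{0} = 0 \cdot 0 = 0$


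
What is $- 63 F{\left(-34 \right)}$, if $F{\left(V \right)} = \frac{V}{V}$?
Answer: $-63$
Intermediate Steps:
$F{\left(V \right)} = 1$
$- 63 F{\left(-34 \right)} = \left(-63\right) 1 = -63$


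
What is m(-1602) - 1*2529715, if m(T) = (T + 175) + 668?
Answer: -2530474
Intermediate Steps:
m(T) = 843 + T (m(T) = (175 + T) + 668 = 843 + T)
m(-1602) - 1*2529715 = (843 - 1602) - 1*2529715 = -759 - 2529715 = -2530474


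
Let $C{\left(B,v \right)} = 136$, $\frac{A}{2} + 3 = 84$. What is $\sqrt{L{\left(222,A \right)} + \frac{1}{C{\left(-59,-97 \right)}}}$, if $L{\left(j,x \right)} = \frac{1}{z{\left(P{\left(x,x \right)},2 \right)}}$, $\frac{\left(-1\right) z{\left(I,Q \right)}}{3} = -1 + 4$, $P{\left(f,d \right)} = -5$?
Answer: $\frac{i \sqrt{4318}}{204} \approx 0.32211 i$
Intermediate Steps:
$A = 162$ ($A = -6 + 2 \cdot 84 = -6 + 168 = 162$)
$z{\left(I,Q \right)} = -9$ ($z{\left(I,Q \right)} = - 3 \left(-1 + 4\right) = \left(-3\right) 3 = -9$)
$L{\left(j,x \right)} = - \frac{1}{9}$ ($L{\left(j,x \right)} = \frac{1}{-9} = - \frac{1}{9}$)
$\sqrt{L{\left(222,A \right)} + \frac{1}{C{\left(-59,-97 \right)}}} = \sqrt{- \frac{1}{9} + \frac{1}{136}} = \sqrt{- \frac{127}{1224}} = \frac{i \sqrt{4318}}{204}$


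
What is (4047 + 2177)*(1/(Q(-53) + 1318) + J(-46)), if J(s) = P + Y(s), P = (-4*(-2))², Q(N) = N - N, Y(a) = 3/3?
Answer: 266608152/659 ≈ 4.0456e+5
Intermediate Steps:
Y(a) = 1 (Y(a) = 3*(⅓) = 1)
Q(N) = 0
P = 64 (P = 8² = 64)
J(s) = 65 (J(s) = 64 + 1 = 65)
(4047 + 2177)*(1/(Q(-53) + 1318) + J(-46)) = (4047 + 2177)*(1/(0 + 1318) + 65) = 6224*(1/1318 + 65) = 6224*(85671/1318) = 266608152/659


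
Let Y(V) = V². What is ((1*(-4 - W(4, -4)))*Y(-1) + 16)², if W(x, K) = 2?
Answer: 100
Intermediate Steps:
((1*(-4 - W(4, -4)))*Y(-1) + 16)² = ((1*(-4 - 1*2))*(-1)² + 16)² = ((1*(-4 - 2))*1 + 16)² = ((1*(-6))*1 + 16)² = (-6*1 + 16)² = (-6 + 16)² = 10² = 100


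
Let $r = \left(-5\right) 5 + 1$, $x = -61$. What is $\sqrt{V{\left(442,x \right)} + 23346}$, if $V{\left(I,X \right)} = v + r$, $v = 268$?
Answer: $\sqrt{23590} \approx 153.59$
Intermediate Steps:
$r = -24$ ($r = -25 + 1 = -24$)
$V{\left(I,X \right)} = 244$ ($V{\left(I,X \right)} = 268 - 24 = 244$)
$\sqrt{V{\left(442,x \right)} + 23346} = \sqrt{244 + 23346} = \sqrt{23590}$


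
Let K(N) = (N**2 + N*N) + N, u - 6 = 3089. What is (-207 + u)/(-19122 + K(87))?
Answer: -2888/3897 ≈ -0.74108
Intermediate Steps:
u = 3095 (u = 6 + 3089 = 3095)
K(N) = N + 2*N**2 (K(N) = (N**2 + N**2) + N = 2*N**2 + N = N + 2*N**2)
(-207 + u)/(-19122 + K(87)) = (-207 + 3095)/(-19122 + 87*(1 + 2*87)) = 2888/(-19122 + 87*(1 + 174)) = 2888/(-19122 + 87*175) = 2888/(-19122 + 15225) = 2888/(-3897) = 2888*(-1/3897) = -2888/3897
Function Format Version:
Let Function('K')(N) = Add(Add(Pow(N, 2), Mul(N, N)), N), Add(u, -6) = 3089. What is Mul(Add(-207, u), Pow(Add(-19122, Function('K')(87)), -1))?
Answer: Rational(-2888, 3897) ≈ -0.74108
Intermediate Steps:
u = 3095 (u = Add(6, 3089) = 3095)
Function('K')(N) = Add(N, Mul(2, Pow(N, 2))) (Function('K')(N) = Add(Add(Pow(N, 2), Pow(N, 2)), N) = Add(Mul(2, Pow(N, 2)), N) = Add(N, Mul(2, Pow(N, 2))))
Mul(Add(-207, u), Pow(Add(-19122, Function('K')(87)), -1)) = Mul(Add(-207, 3095), Pow(Add(-19122, Mul(87, Add(1, Mul(2, 87)))), -1)) = Mul(2888, Pow(Add(-19122, Mul(87, Add(1, 174))), -1)) = Mul(2888, Pow(Add(-19122, Mul(87, 175)), -1)) = Mul(2888, Pow(Add(-19122, 15225), -1)) = Mul(2888, Pow(-3897, -1)) = Mul(2888, Rational(-1, 3897)) = Rational(-2888, 3897)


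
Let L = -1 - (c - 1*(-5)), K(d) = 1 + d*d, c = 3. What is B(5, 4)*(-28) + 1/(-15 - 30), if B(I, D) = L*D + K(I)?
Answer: 12599/45 ≈ 279.98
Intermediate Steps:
K(d) = 1 + d²
L = -9 (L = -1 - (3 - 1*(-5)) = -1 - (3 + 5) = -1 - 1*8 = -1 - 8 = -9)
B(I, D) = 1 + I² - 9*D (B(I, D) = -9*D + (1 + I²) = 1 + I² - 9*D)
B(5, 4)*(-28) + 1/(-15 - 30) = (1 + 5² - 9*4)*(-28) + 1/(-15 - 30) = (1 + 25 - 36)*(-28) + 1/(-45) = -10*(-28) - 1/45 = 280 - 1/45 = 12599/45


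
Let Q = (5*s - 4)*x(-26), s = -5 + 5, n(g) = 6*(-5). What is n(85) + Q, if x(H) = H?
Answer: 74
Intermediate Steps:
n(g) = -30
s = 0
Q = 104 (Q = (5*0 - 4)*(-26) = (0 - 4)*(-26) = -4*(-26) = 104)
n(85) + Q = -30 + 104 = 74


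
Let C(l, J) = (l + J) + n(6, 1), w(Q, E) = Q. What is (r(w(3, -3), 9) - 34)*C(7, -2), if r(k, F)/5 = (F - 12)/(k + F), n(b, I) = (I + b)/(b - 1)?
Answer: -1128/5 ≈ -225.60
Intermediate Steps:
n(b, I) = (I + b)/(-1 + b)
r(k, F) = 5*(-12 + F)/(F + k) (r(k, F) = 5*((F - 12)/(k + F)) = 5*((-12 + F)/(F + k)) = 5*(-12 + F)/(F + k))
C(l, J) = 7/5 + J + l (C(l, J) = (l + J) + (1 + 6)/(-1 + 6) = (J + l) + 7/5 = 7/5 + J + l)
(r(w(3, -3), 9) - 34)*C(7, -2) = (5*(-12 + 9)/(9 + 3) - 34)*(7/5 - 2 + 7) = (5*(-3)/12 - 34)*(32/5) = (5*(1/12)*(-3) - 34)*(32/5) = (-5/4 - 34)*(32/5) = -141/4*32/5 = -1128/5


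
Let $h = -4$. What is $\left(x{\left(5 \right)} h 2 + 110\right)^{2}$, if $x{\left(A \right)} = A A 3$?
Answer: $240100$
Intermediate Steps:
$x{\left(A \right)} = 3 A^{2}$ ($x{\left(A \right)} = A^{2} \cdot 3 = 3 A^{2}$)
$\left(x{\left(5 \right)} h 2 + 110\right)^{2} = \left(3 \cdot 5^{2} \left(-4\right) 2 + 110\right)^{2} = \left(3 \cdot 25 \left(-4\right) 2 + 110\right)^{2} = \left(75 \left(-4\right) 2 + 110\right)^{2} = \left(\left(-300\right) 2 + 110\right)^{2} = \left(-600 + 110\right)^{2} = \left(-490\right)^{2} = 240100$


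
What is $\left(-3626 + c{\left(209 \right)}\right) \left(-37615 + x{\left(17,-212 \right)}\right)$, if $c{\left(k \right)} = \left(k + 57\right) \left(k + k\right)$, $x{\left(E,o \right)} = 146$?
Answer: $-4030240578$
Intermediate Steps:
$c{\left(k \right)} = 2 k \left(57 + k\right)$ ($c{\left(k \right)} = \left(57 + k\right) 2 k = 2 k \left(57 + k\right)$)
$\left(-3626 + c{\left(209 \right)}\right) \left(-37615 + x{\left(17,-212 \right)}\right) = \left(-3626 + 2 \cdot 209 \left(57 + 209\right)\right) \left(-37615 + 146\right) = \left(-3626 + 2 \cdot 209 \cdot 266\right) \left(-37469\right) = \left(-3626 + 111188\right) \left(-37469\right) = 107562 \left(-37469\right) = -4030240578$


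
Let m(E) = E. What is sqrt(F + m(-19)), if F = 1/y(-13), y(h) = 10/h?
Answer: I*sqrt(2030)/10 ≈ 4.5056*I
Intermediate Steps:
F = -13/10 (F = 1/(10/(-13)) = 1/(10*(-1/13)) = 1/(-10/13) = -13/10 ≈ -1.3000)
sqrt(F + m(-19)) = sqrt(-13/10 - 19) = sqrt(-203/10) = I*sqrt(2030)/10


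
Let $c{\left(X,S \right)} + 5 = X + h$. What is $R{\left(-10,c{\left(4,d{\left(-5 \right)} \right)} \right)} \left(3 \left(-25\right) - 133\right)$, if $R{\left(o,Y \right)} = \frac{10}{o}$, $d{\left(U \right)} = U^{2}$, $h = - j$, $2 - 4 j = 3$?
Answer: $208$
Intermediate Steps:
$j = - \frac{1}{4}$ ($j = \frac{1}{2} - \frac{3}{4} = - \frac{1}{4} \approx -0.25$)
$h = \frac{1}{4}$ ($h = \left(-1\right) \left(- \frac{1}{4}\right) = \frac{1}{4} \approx 0.25$)
$c{\left(X,S \right)} = - \frac{19}{4} + X$ ($c{\left(X,S \right)} = -5 + \left(X + \frac{1}{4}\right) = -5 + \left(\frac{1}{4} + X\right) = - \frac{19}{4} + X$)
$R{\left(-10,c{\left(4,d{\left(-5 \right)} \right)} \right)} \left(3 \left(-25\right) - 133\right) = \frac{10}{-10} \left(3 \left(-25\right) - 133\right) = 10 \left(- \frac{1}{10}\right) \left(-75 - 133\right) = \left(-1\right) \left(-208\right) = 208$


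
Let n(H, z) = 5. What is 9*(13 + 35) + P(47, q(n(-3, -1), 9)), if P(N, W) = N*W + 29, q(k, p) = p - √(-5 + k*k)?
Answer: 884 - 94*√5 ≈ 673.81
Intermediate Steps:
q(k, p) = p - √(-5 + k²)
P(N, W) = 29 + N*W
9*(13 + 35) + P(47, q(n(-3, -1), 9)) = 9*(13 + 35) + (29 + 47*(9 - √(-5 + 5²))) = 9*48 + (29 + 47*(9 - √(-5 + 25))) = 432 + (29 + 47*(9 - √20)) = 432 + (29 + 47*(9 - 2*√5)) = 432 + (29 + (423 - 94*√5)) = 432 + (452 - 94*√5) = 884 - 94*√5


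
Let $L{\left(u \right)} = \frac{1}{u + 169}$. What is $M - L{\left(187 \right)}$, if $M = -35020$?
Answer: $- \frac{12467121}{356} \approx -35020.0$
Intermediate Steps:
$L{\left(u \right)} = \frac{1}{169 + u}$
$M - L{\left(187 \right)} = -35020 - \frac{1}{169 + 187} = -35020 - \frac{1}{356} = - \frac{12467121}{356}$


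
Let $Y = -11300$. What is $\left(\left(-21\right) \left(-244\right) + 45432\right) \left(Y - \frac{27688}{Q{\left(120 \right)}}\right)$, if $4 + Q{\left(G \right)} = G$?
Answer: $- \frac{16917149832}{29} \approx -5.8335 \cdot 10^{8}$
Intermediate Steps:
$Q{\left(G \right)} = -4 + G$
$\left(\left(-21\right) \left(-244\right) + 45432\right) \left(Y - \frac{27688}{Q{\left(120 \right)}}\right) = \left(\left(-21\right) \left(-244\right) + 45432\right) \left(-11300 - \frac{27688}{-4 + 120}\right) = \left(5124 + 45432\right) \left(-11300 - \frac{27688}{116}\right) = 50556 \left(-11300 - \frac{6922}{29}\right) = 50556 \left(- \frac{334622}{29}\right) = - \frac{16917149832}{29}$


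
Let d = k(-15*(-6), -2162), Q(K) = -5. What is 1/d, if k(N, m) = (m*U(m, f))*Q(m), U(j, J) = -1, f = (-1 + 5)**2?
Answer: -1/10810 ≈ -9.2507e-5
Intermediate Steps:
f = 16 (f = 4**2 = 16)
k(N, m) = 5*m (k(N, m) = (m*(-1))*(-5) = -m*(-5) = 5*m)
d = -10810 (d = 5*(-2162) = -10810)
1/d = 1/(-10810) = -1/10810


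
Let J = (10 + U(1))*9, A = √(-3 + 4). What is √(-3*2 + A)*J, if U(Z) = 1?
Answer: 99*I*√5 ≈ 221.37*I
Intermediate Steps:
A = 1 (A = √1 = 1)
J = 99 (J = (10 + 1)*9 = 11*9 = 99)
√(-3*2 + A)*J = √(-3*2 + 1)*99 = √(-6 + 1)*99 = √(-5)*99 = (I*√5)*99 = 99*I*√5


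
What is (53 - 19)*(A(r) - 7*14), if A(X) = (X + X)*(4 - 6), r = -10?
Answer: -1972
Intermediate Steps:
A(X) = -4*X (A(X) = (2*X)*(-2) = -4*X)
(53 - 19)*(A(r) - 7*14) = (53 - 19)*(-4*(-10) - 7*14) = 34*(40 - 98) = 34*(-58) = -1972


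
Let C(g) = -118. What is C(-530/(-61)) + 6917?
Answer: 6799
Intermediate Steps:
C(-530/(-61)) + 6917 = -118 + 6917 = 6799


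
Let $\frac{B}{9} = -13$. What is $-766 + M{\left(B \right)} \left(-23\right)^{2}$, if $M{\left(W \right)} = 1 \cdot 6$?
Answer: $2408$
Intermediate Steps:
$B = -117$ ($B = 9 \left(-13\right) = -117$)
$M{\left(W \right)} = 6$
$-766 + M{\left(B \right)} \left(-23\right)^{2} = -766 + 6 \left(-23\right)^{2} = -766 + 6 \cdot 529 = -766 + 3174 = 2408$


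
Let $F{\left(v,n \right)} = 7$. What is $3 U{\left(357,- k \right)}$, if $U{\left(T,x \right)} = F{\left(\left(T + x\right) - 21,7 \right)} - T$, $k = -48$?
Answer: $-1050$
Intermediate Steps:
$U{\left(T,x \right)} = 7 - T$
$3 U{\left(357,- k \right)} = 3 \left(7 - 357\right) = 3 \left(-350\right) = -1050$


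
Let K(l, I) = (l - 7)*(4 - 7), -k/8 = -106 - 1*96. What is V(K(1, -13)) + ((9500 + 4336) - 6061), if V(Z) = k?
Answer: 9391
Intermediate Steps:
k = 1616 (k = -8*(-106 - 1*96) = -8*(-106 - 96) = -8*(-202) = 1616)
K(l, I) = 21 - 3*l (K(l, I) = (-7 + l)*(-3) = 21 - 3*l)
V(Z) = 1616
V(K(1, -13)) + ((9500 + 4336) - 6061) = 1616 + ((9500 + 4336) - 6061) = 1616 + (13836 - 6061) = 1616 + 7775 = 9391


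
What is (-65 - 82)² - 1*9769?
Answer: 11840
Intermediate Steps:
(-65 - 82)² - 1*9769 = (-147)² - 9769 = 21609 - 9769 = 11840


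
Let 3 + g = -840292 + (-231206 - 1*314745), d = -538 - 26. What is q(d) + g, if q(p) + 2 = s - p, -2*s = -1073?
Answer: -2770295/2 ≈ -1.3851e+6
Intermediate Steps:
s = 1073/2 (s = -½*(-1073) = 1073/2 ≈ 536.50)
d = -564
q(p) = 1069/2 - p (q(p) = -2 + (1073/2 - p) = 1069/2 - p)
g = -1386246 (g = -3 + (-840292 + (-231206 - 1*314745)) = -3 + (-840292 + (-231206 - 314745)) = -3 + (-840292 - 545951) = -3 - 1386243 = -1386246)
q(d) + g = (1069/2 - 1*(-564)) - 1386246 = (1069/2 + 564) - 1386246 = 2197/2 - 1386246 = -2770295/2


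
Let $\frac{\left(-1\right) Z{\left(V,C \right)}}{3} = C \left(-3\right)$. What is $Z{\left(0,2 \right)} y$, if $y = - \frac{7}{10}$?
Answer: $- \frac{63}{5} \approx -12.6$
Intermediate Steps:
$Z{\left(V,C \right)} = 9 C$ ($Z{\left(V,C \right)} = - 3 C \left(-3\right) = - 3 \left(- 3 C\right) = 9 C$)
$y = - \frac{7}{10}$ ($y = \left(-7\right) \frac{1}{10} = - \frac{7}{10} \approx -0.7$)
$Z{\left(0,2 \right)} y = 9 \cdot 2 \left(- \frac{7}{10}\right) = 18 \left(- \frac{7}{10}\right) = - \frac{63}{5}$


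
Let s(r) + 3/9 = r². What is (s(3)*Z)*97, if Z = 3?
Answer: 2522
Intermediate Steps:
s(r) = -⅓ + r²
(s(3)*Z)*97 = ((-⅓ + 3²)*3)*97 = ((-⅓ + 9)*3)*97 = ((26/3)*3)*97 = 26*97 = 2522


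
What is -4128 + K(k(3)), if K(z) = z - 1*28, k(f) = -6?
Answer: -4162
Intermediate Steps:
K(z) = -28 + z (K(z) = z - 28 = -28 + z)
-4128 + K(k(3)) = -4128 + (-28 - 6) = -4128 - 34 = -4162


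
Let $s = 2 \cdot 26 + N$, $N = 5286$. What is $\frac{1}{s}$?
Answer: $\frac{1}{5338} \approx 0.00018734$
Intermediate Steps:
$s = 5338$ ($s = 2 \cdot 26 + 5286 = 52 + 5286 = 5338$)
$\frac{1}{s} = \frac{1}{5338}$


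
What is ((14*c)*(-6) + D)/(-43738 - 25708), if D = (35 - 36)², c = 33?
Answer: 2771/69446 ≈ 0.039901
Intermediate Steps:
D = 1 (D = (-1)² = 1)
((14*c)*(-6) + D)/(-43738 - 25708) = ((14*33)*(-6) + 1)/(-43738 - 25708) = (462*(-6) + 1)/(-69446) = (-2772 + 1)*(-1/69446) = -2771*(-1/69446) = 2771/69446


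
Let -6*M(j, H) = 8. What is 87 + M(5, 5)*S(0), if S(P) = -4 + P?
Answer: 277/3 ≈ 92.333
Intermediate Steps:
M(j, H) = -4/3 (M(j, H) = -1/6*8 = -4/3)
87 + M(5, 5)*S(0) = 87 - 4*(-4 + 0)/3 = 87 - 4/3*(-4) = 87 + 16/3 = 277/3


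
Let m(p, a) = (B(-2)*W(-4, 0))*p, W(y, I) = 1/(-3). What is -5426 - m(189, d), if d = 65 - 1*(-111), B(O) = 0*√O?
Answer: -5426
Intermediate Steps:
W(y, I) = -⅓
B(O) = 0
d = 176 (d = 65 + 111 = 176)
m(p, a) = 0 (m(p, a) = (0*(-⅓))*p = 0*p = 0)
-5426 - m(189, d) = -5426 - 1*0 = -5426 + 0 = -5426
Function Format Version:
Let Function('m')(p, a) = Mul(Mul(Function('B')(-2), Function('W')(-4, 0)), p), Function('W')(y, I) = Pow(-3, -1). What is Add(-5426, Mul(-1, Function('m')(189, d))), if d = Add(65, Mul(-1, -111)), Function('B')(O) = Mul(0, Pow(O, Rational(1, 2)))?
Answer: -5426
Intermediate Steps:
Function('W')(y, I) = Rational(-1, 3)
Function('B')(O) = 0
d = 176 (d = Add(65, 111) = 176)
Function('m')(p, a) = 0 (Function('m')(p, a) = Mul(Mul(0, Rational(-1, 3)), p) = Mul(0, p) = 0)
Add(-5426, Mul(-1, Function('m')(189, d))) = Add(-5426, Mul(-1, 0)) = Add(-5426, 0) = -5426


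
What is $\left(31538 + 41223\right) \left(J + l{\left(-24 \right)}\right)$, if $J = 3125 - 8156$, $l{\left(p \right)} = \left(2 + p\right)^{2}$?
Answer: $-330844267$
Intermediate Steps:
$J = -5031$
$\left(31538 + 41223\right) \left(J + l{\left(-24 \right)}\right) = \left(31538 + 41223\right) \left(-5031 + \left(2 - 24\right)^{2}\right) = 72761 \left(-5031 + \left(-22\right)^{2}\right) = 72761 \left(-5031 + 484\right) = 72761 \left(-4547\right) = -330844267$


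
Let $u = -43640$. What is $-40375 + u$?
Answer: $-84015$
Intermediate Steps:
$-40375 + u = -40375 - 43640 = -84015$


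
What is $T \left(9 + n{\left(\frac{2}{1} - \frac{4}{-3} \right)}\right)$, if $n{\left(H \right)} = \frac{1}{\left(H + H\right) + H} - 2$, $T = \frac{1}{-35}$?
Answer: $- \frac{71}{350} \approx -0.20286$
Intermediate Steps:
$T = - \frac{1}{35} \approx -0.028571$
$n{\left(H \right)} = -2 + \frac{1}{3 H}$ ($n{\left(H \right)} = \frac{1}{2 H + H} - 2 = \frac{1}{3 H} - 2 = -2 + \frac{1}{3 H}$)
$T \left(9 + n{\left(\frac{2}{1} - \frac{4}{-3} \right)}\right) = - \frac{9 - \left(2 - \frac{1}{3 \left(\frac{2}{1} - \frac{4}{-3}\right)}\right)}{35} = - \frac{9 - \left(2 - \frac{1}{3 \left(2 \cdot 1 - - \frac{4}{3}\right)}\right)}{35} = - \frac{9 - \left(2 - \frac{1}{3 \left(2 + \frac{4}{3}\right)}\right)}{35} = - \frac{9 - \left(2 - \frac{1}{3 \cdot \frac{10}{3}}\right)}{35} = - \frac{9 + \left(-2 + \frac{1}{3} \cdot \frac{3}{10}\right)}{35} = - \frac{9 + \left(-2 + \frac{1}{10}\right)}{35} = - \frac{9 - \frac{19}{10}}{35} = \left(- \frac{1}{35}\right) \frac{71}{10} = - \frac{71}{350}$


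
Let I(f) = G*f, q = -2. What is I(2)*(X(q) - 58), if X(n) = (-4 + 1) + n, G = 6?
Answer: -756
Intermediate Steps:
I(f) = 6*f
X(n) = -3 + n
I(2)*(X(q) - 58) = (6*2)*((-3 - 2) - 58) = 12*(-5 - 58) = 12*(-63) = -756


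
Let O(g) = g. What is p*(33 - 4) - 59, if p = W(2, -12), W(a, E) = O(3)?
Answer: 28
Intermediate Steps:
W(a, E) = 3
p = 3
p*(33 - 4) - 59 = 3*(33 - 4) - 59 = 3*29 - 59 = 87 - 59 = 28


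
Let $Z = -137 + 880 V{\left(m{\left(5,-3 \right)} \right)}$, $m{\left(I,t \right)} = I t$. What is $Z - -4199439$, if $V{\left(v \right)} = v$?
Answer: $4186102$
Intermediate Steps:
$Z = -13337$ ($Z = -137 + 880 \cdot 5 \left(-3\right) = -137 + 880 \left(-15\right) = -137 - 13200 = -13337$)
$Z - -4199439 = -13337 - -4199439 = -13337 + 4199439 = 4186102$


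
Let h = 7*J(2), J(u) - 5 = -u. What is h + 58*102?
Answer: 5937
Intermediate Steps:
J(u) = 5 - u
h = 21 (h = 7*(5 - 1*2) = 7*(5 - 2) = 7*3 = 21)
h + 58*102 = 21 + 58*102 = 21 + 5916 = 5937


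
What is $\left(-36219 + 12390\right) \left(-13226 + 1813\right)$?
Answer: $271960377$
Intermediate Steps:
$\left(-36219 + 12390\right) \left(-13226 + 1813\right) = \left(-23829\right) \left(-11413\right) = 271960377$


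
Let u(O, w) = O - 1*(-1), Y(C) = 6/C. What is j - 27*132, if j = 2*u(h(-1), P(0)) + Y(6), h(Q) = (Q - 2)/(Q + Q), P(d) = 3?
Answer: -3558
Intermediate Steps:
h(Q) = (-2 + Q)/(2*Q) (h(Q) = (-2 + Q)/((2*Q)) = (-2 + Q)*(1/(2*Q)) = (-2 + Q)/(2*Q))
u(O, w) = 1 + O (u(O, w) = O + 1 = 1 + O)
j = 6 (j = 2*(1 + (1/2)*(-2 - 1)/(-1)) + 6/6 = 2*(1 + (1/2)*(-1)*(-3)) + 6*(1/6) = 2*(1 + 3/2) + 1 = 2*(5/2) + 1 = 5 + 1 = 6)
j - 27*132 = 6 - 27*132 = 6 - 3564 = -3558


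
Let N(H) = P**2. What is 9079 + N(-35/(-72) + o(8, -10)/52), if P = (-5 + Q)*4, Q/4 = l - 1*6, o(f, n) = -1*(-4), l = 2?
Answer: 16135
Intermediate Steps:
o(f, n) = 4
Q = -16 (Q = 4*(2 - 1*6) = 4*(2 - 6) = 4*(-4) = -16)
P = -84 (P = (-5 - 16)*4 = -21*4 = -84)
N(H) = 7056 (N(H) = (-84)**2 = 7056)
9079 + N(-35/(-72) + o(8, -10)/52) = 9079 + 7056 = 16135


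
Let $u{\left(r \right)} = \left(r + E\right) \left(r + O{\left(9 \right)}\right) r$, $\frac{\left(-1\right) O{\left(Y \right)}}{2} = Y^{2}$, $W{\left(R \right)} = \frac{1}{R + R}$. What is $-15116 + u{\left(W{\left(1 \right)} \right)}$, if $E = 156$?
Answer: $- \frac{222027}{8} \approx -27753.0$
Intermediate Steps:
$W{\left(R \right)} = \frac{1}{2 R}$
$O{\left(Y \right)} = - 2 Y^{2}$
$u{\left(r \right)} = r \left(-162 + r\right) \left(156 + r\right)$ ($u{\left(r \right)} = \left(r + 156\right) \left(r - 2 \cdot 9^{2}\right) r = \left(156 + r\right) \left(r - 162\right) r = \left(156 + r\right) \left(-162 + r\right) r = \left(-162 + r\right) \left(156 + r\right) r = r \left(-162 + r\right) \left(156 + r\right)$)
$-15116 + u{\left(W{\left(1 \right)} \right)} = -15116 + \frac{1}{2 \cdot 1} \left(-25272 + \left(\frac{1}{2 \cdot 1}\right)^{2} - 6 \frac{1}{2 \cdot 1}\right) = -15116 + \frac{1}{2} \cdot 1 \left(-25272 + \left(\frac{1}{2} \cdot 1\right)^{2} - 6 \cdot \frac{1}{2} \cdot 1\right) = -15116 + \frac{-25272 + \left(\frac{1}{2}\right)^{2} - 3}{2} = -15116 + \frac{-25272 + \frac{1}{4} - 3}{2} = -15116 + \frac{1}{2} \left(- \frac{101099}{4}\right) = -15116 - \frac{101099}{8} = - \frac{222027}{8}$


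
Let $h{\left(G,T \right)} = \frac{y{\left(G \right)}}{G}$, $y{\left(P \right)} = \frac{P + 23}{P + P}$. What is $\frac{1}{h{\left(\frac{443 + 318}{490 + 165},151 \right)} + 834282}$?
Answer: $\frac{579121}{483155409137} \approx 1.1986 \cdot 10^{-6}$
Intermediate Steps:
$y{\left(P \right)} = \frac{23 + P}{2 P}$
$h{\left(G,T \right)} = \frac{23 + G}{2 G^{2}}$ ($h{\left(G,T \right)} = \frac{\frac{1}{2} \frac{1}{G} \left(23 + G\right)}{G} = \frac{23 + G}{2 G^{2}}$)
$\frac{1}{h{\left(\frac{443 + 318}{490 + 165},151 \right)} + 834282} = \frac{1}{\frac{23 + \frac{443 + 318}{490 + 165}}{2 \frac{\left(443 + 318\right)^{2}}{\left(490 + 165\right)^{2}}} + 834282} = \frac{1}{\frac{23 + \frac{761}{655}}{2 \cdot \frac{579121}{429025}} + 834282} = \frac{1}{\frac{1}{2} \cdot \frac{429025}{579121} \cdot \frac{15826}{655} + 834282} = \frac{1}{\frac{5183015}{579121} + 834282} = \frac{1}{\frac{483155409137}{579121}} = \frac{579121}{483155409137}$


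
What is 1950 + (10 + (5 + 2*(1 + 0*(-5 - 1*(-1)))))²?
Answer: 2239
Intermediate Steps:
1950 + (10 + (5 + 2*(1 + 0*(-5 - 1*(-1)))))² = 1950 + (10 + (5 + 2*(1 + 0*(-5 + 1))))² = 1950 + (10 + (5 + 2*(1 + 0*(-4))))² = 1950 + (10 + (5 + 2*(1 + 0)))² = 1950 + (10 + (5 + 2*1))² = 1950 + (10 + (5 + 2))² = 1950 + (10 + 7)² = 1950 + 17² = 1950 + 289 = 2239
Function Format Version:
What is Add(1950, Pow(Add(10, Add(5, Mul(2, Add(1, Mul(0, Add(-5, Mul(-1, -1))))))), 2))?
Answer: 2239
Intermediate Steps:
Add(1950, Pow(Add(10, Add(5, Mul(2, Add(1, Mul(0, Add(-5, Mul(-1, -1))))))), 2)) = Add(1950, Pow(Add(10, Add(5, Mul(2, Add(1, Mul(0, Add(-5, 1)))))), 2)) = Add(1950, Pow(Add(10, Add(5, Mul(2, Add(1, Mul(0, -4))))), 2)) = Add(1950, Pow(Add(10, Add(5, Mul(2, Add(1, 0)))), 2)) = Add(1950, Pow(Add(10, Add(5, Mul(2, 1))), 2)) = Add(1950, Pow(Add(10, Add(5, 2)), 2)) = Add(1950, Pow(Add(10, 7), 2)) = Add(1950, Pow(17, 2)) = Add(1950, 289) = 2239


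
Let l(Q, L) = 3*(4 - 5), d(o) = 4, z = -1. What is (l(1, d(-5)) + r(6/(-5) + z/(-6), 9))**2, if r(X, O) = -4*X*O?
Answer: 29241/25 ≈ 1169.6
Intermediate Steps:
l(Q, L) = -3 (l(Q, L) = 3*(-1) = -3)
r(X, O) = -4*O*X
(l(1, d(-5)) + r(6/(-5) + z/(-6), 9))**2 = (-3 - 4*9*(6/(-5) - 1/(-6)))**2 = (-3 - 4*9*(6*(-1/5) - 1*(-1/6)))**2 = (-3 - 4*9*(-6/5 + 1/6))**2 = (-3 - 4*9*(-31/30))**2 = (-3 + 186/5)**2 = (171/5)**2 = 29241/25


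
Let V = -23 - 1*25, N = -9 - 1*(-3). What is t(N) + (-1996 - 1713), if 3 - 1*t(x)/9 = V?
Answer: -3250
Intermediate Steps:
N = -6 (N = -9 + 3 = -6)
V = -48 (V = -23 - 25 = -48)
t(x) = 459 (t(x) = 27 - 9*(-48) = 27 + 432 = 459)
t(N) + (-1996 - 1713) = 459 + (-1996 - 1713) = 459 - 3709 = -3250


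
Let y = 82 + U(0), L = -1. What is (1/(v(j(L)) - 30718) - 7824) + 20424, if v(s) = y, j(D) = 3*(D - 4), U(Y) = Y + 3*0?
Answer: 386013599/30636 ≈ 12600.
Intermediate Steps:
U(Y) = Y (U(Y) = Y + 0 = Y)
j(D) = -12 + 3*D (j(D) = 3*(-4 + D) = -12 + 3*D)
y = 82 (y = 82 + 0 = 82)
v(s) = 82
(1/(v(j(L)) - 30718) - 7824) + 20424 = (1/(82 - 30718) - 7824) + 20424 = (1/(-30636) - 7824) + 20424 = (-1/30636 - 7824) + 20424 = -239696065/30636 + 20424 = 386013599/30636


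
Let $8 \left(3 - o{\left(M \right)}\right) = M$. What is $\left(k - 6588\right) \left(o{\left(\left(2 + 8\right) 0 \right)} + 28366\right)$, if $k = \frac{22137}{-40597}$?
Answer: $- \frac{7588003182837}{40597} \approx -1.8691 \cdot 10^{8}$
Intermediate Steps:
$k = - \frac{22137}{40597}$ ($k = 22137 \left(- \frac{1}{40597}\right) = - \frac{22137}{40597} \approx -0.54529$)
$o{\left(M \right)} = 3 - \frac{M}{8}$
$\left(k - 6588\right) \left(o{\left(\left(2 + 8\right) 0 \right)} + 28366\right) = \left(- \frac{22137}{40597} - 6588\right) \left(\left(3 - \frac{\left(2 + 8\right) 0}{8}\right) + 28366\right) = - \frac{267475173 \left(\left(3 - \frac{10 \cdot 0}{8}\right) + 28366\right)}{40597} = - \frac{267475173 \left(\left(3 - 0\right) + 28366\right)}{40597} = - \frac{267475173 \left(\left(3 + 0\right) + 28366\right)}{40597} = - \frac{267475173 \left(3 + 28366\right)}{40597} = \left(- \frac{267475173}{40597}\right) 28369 = - \frac{7588003182837}{40597}$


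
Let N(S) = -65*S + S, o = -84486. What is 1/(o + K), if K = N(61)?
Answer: -1/88390 ≈ -1.1314e-5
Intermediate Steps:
N(S) = -64*S
K = -3904 (K = -64*61 = -3904)
1/(o + K) = 1/(-84486 - 3904) = 1/(-88390) = -1/88390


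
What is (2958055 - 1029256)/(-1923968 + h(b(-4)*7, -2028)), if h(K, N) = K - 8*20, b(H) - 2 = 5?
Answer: -1928799/1924079 ≈ -1.0025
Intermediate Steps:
b(H) = 7 (b(H) = 2 + 5 = 7)
h(K, N) = -160 + K (h(K, N) = K - 160 = -160 + K)
(2958055 - 1029256)/(-1923968 + h(b(-4)*7, -2028)) = (2958055 - 1029256)/(-1923968 + (-160 + 7*7)) = 1928799/(-1923968 + (-160 + 49)) = 1928799/(-1923968 - 111) = 1928799/(-1924079) = 1928799*(-1/1924079) = -1928799/1924079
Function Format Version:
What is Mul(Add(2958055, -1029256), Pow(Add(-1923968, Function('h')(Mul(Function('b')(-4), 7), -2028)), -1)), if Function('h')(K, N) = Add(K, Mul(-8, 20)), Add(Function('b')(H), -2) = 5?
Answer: Rational(-1928799, 1924079) ≈ -1.0025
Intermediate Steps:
Function('b')(H) = 7 (Function('b')(H) = Add(2, 5) = 7)
Function('h')(K, N) = Add(-160, K) (Function('h')(K, N) = Add(K, -160) = Add(-160, K))
Mul(Add(2958055, -1029256), Pow(Add(-1923968, Function('h')(Mul(Function('b')(-4), 7), -2028)), -1)) = Mul(Add(2958055, -1029256), Pow(Add(-1923968, Add(-160, Mul(7, 7))), -1)) = Mul(1928799, Pow(Add(-1923968, Add(-160, 49)), -1)) = Mul(1928799, Pow(Add(-1923968, -111), -1)) = Mul(1928799, Pow(-1924079, -1)) = Mul(1928799, Rational(-1, 1924079)) = Rational(-1928799, 1924079)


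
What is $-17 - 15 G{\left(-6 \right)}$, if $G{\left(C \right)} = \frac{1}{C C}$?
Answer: $- \frac{209}{12} \approx -17.417$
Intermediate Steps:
$G{\left(C \right)} = \frac{1}{C^{2}}$
$-17 - 15 G{\left(-6 \right)} = -17 - \frac{15}{36} = -17 - \frac{5}{12} = - \frac{209}{12}$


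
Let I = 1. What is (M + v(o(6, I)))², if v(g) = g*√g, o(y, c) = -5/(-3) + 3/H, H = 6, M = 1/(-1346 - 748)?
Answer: 267596803/26309016 - 13*√78/37692 ≈ 10.168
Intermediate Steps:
M = -1/2094 (M = 1/(-2094) = -1/2094 ≈ -0.00047755)
o(y, c) = 13/6 (o(y, c) = -5/(-3) + 3/6 = -5*(-⅓) + 3*(⅙) = 5/3 + ½ = 13/6)
v(g) = g^(3/2)
(M + v(o(6, I)))² = (-1/2094 + (13/6)^(3/2))² = (-1/2094 + 13*√78/36)²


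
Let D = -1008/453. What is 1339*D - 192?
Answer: -478896/151 ≈ -3171.5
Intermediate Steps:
D = -336/151 (D = -1008*1/453 = -336/151 ≈ -2.2252)
1339*D - 192 = 1339*(-336/151) - 192 = -449904/151 - 192 = -478896/151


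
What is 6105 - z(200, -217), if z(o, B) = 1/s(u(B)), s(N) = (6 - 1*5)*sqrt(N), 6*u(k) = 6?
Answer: 6104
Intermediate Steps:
u(k) = 1 (u(k) = (1/6)*6 = 1)
s(N) = sqrt(N) (s(N) = (6 - 5)*sqrt(N) = 1*sqrt(N) = sqrt(N))
z(o, B) = 1 (z(o, B) = 1/(sqrt(1)) = 1/1 = 1)
6105 - z(200, -217) = 6105 - 1*1 = 6105 - 1 = 6104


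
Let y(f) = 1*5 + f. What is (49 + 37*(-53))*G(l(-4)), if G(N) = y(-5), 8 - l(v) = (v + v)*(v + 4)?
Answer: 0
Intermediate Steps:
l(v) = 8 - 2*v*(4 + v) (l(v) = 8 - (v + v)*(v + 4) = 8 - 2*v*(4 + v))
y(f) = 5 + f
G(N) = 0 (G(N) = 5 - 5 = 0)
(49 + 37*(-53))*G(l(-4)) = (49 + 37*(-53))*0 = (49 - 1961)*0 = -1912*0 = 0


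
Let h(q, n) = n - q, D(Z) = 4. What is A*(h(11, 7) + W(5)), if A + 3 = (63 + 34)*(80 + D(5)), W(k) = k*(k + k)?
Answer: 374670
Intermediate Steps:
W(k) = 2*k² (W(k) = k*(2*k) = 2*k²)
A = 8145 (A = -3 + (63 + 34)*(80 + 4) = -3 + 97*84 = -3 + 8148 = 8145)
A*(h(11, 7) + W(5)) = 8145*((7 - 1*11) + 2*5²) = 8145*((7 - 11) + 2*25) = 8145*(-4 + 50) = 8145*46 = 374670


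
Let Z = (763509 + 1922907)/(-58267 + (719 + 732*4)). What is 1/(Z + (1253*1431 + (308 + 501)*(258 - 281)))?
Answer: 13655/24229251976 ≈ 5.6357e-7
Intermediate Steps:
Z = -671604/13655 (Z = 2686416/(-58267 + (719 + 2928)) = 2686416/(-58267 + 3647) = 2686416/(-54620) = 2686416*(-1/54620) = -671604/13655 ≈ -49.184)
1/(Z + (1253*1431 + (308 + 501)*(258 - 281))) = 1/(-671604/13655 + (1253*1431 + (308 + 501)*(258 - 281))) = 1/(-671604/13655 + (1793043 + 809*(-23))) = 1/(-671604/13655 + (1793043 - 18607)) = 1/(-671604/13655 + 1774436) = 1/(24229251976/13655) = 13655/24229251976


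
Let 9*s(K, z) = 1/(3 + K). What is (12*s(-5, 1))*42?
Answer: -28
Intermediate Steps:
s(K, z) = 1/(9*(3 + K))
(12*s(-5, 1))*42 = (12*(1/(9*(3 - 5))))*42 = (12*((1/9)/(-2)))*42 = (12*((1/9)*(-1/2)))*42 = (12*(-1/18))*42 = -2/3*42 = -28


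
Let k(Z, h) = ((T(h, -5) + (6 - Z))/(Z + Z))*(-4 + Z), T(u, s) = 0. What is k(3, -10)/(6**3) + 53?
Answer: 22895/432 ≈ 52.998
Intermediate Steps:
k(Z, h) = (-4 + Z)*(6 - Z)/(2*Z) (k(Z, h) = ((0 + (6 - Z))/(Z + Z))*(-4 + Z) = ((6 - Z)/((2*Z)))*(-4 + Z) = ((6 - Z)*(1/(2*Z)))*(-4 + Z) = ((6 - Z)/(2*Z))*(-4 + Z) = (-4 + Z)*(6 - Z)/(2*Z))
k(3, -10)/(6**3) + 53 = (5 - 12/3 - 1/2*3)/(6**3) + 53 = (5 - 12*1/3 - 3/2)/216 + 53 = (5 - 4 - 3/2)/216 + 53 = (1/216)*(-1/2) + 53 = -1/432 + 53 = 22895/432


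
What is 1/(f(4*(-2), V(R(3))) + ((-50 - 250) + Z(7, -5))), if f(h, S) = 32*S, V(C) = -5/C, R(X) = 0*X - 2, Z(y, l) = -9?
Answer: -1/229 ≈ -0.0043668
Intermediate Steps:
R(X) = -2 (R(X) = 0 - 2 = -2)
1/(f(4*(-2), V(R(3))) + ((-50 - 250) + Z(7, -5))) = 1/(32*(-5/(-2)) + ((-50 - 250) - 9)) = 1/(32*(-5*(-½)) + (-300 - 9)) = 1/(32*(5/2) - 309) = 1/(80 - 309) = 1/(-229) = -1/229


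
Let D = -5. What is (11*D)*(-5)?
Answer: 275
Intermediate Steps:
(11*D)*(-5) = (11*(-5))*(-5) = -55*(-5) = 275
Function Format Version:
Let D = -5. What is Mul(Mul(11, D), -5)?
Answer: 275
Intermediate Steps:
Mul(Mul(11, D), -5) = Mul(Mul(11, -5), -5) = Mul(-55, -5) = 275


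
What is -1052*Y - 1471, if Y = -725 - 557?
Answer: 1347193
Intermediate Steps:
Y = -1282
-1052*Y - 1471 = -1052*(-1282) - 1471 = 1348664 - 1471 = 1347193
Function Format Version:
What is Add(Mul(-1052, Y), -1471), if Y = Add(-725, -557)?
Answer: 1347193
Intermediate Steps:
Y = -1282
Add(Mul(-1052, Y), -1471) = Add(Mul(-1052, -1282), -1471) = Add(1348664, -1471) = 1347193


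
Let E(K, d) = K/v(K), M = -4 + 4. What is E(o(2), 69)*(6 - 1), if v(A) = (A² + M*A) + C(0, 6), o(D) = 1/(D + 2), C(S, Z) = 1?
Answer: 20/17 ≈ 1.1765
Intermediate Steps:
M = 0
o(D) = 1/(2 + D)
v(A) = 1 + A² (v(A) = (A² + 0*A) + 1 = (A² + 0) + 1 = A² + 1 = 1 + A²)
E(K, d) = K/(1 + K²)
E(o(2), 69)*(6 - 1) = (1/((2 + 2)*(1 + (1/(2 + 2))²)))*(6 - 1) = (1/(4*(1 + (1/4)²)))*5 = (1/(4*(1 + (¼)²)))*5 = (1/(4*(1 + 1/16)))*5 = (1/(4*(17/16)))*5 = ((¼)*(16/17))*5 = (4/17)*5 = 20/17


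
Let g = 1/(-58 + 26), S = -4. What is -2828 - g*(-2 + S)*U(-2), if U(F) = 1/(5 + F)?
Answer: -45249/16 ≈ -2828.1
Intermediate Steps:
g = -1/32 (g = 1/(-32) = -1/32 ≈ -0.031250)
-2828 - g*(-2 + S)*U(-2) = -2828 - (-1)*(-2 - 4)/(5 - 2)/32 = -2828 - (-1)*(-6/3)/32 = -2828 - (-1)*(-6*⅓)/32 = -2828 - (-1)*(-2)/32 = -2828 - 1*1/16 = -2828 - 1/16 = -45249/16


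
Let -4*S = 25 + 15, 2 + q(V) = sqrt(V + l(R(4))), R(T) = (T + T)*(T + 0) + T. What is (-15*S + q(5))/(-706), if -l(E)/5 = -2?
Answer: -74/353 - sqrt(15)/706 ≈ -0.21512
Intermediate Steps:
R(T) = T + 2*T**2 (R(T) = (2*T)*T + T = 2*T**2 + T = T + 2*T**2)
l(E) = 10 (l(E) = -5*(-2) = 10)
q(V) = -2 + sqrt(10 + V) (q(V) = -2 + sqrt(V + 10) = -2 + sqrt(10 + V))
S = -10 (S = -(25 + 15)/4 = -1/4*40 = -10)
(-15*S + q(5))/(-706) = (-15*(-10) + (-2 + sqrt(10 + 5)))/(-706) = (150 + (-2 + sqrt(15)))*(-1/706) = (148 + sqrt(15))*(-1/706) = -74/353 - sqrt(15)/706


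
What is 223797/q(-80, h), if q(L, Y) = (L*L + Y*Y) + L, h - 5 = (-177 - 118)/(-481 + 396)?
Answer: 9239619/263888 ≈ 35.013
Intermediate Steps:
h = 144/17 (h = 5 + (-177 - 118)/(-481 + 396) = 5 - 295/(-85) = 5 - 295*(-1/85) = 5 + 59/17 = 144/17 ≈ 8.4706)
q(L, Y) = L + L**2 + Y**2 (q(L, Y) = (L**2 + Y**2) + L = L + L**2 + Y**2)
223797/q(-80, h) = 223797/(-80 + (-80)**2 + (144/17)**2) = 223797/(-80 + 6400 + 20736/289) = 223797/(1847216/289) = 223797*(289/1847216) = 9239619/263888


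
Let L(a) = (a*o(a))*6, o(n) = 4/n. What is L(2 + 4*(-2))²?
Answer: 576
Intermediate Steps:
L(a) = 24 (L(a) = (a*(4/a))*6 = 4*6 = 24)
L(2 + 4*(-2))² = 24² = 576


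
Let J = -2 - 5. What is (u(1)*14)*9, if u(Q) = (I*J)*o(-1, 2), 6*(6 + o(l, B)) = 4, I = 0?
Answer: 0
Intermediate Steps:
o(l, B) = -16/3 (o(l, B) = -6 + (⅙)*4 = -6 + ⅔ = -16/3)
J = -7
u(Q) = 0 (u(Q) = (0*(-7))*(-16/3) = 0*(-16/3) = 0)
(u(1)*14)*9 = (0*14)*9 = 0*9 = 0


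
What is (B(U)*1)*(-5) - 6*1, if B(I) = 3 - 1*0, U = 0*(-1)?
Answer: -21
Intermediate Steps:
U = 0
B(I) = 3 (B(I) = 3 + 0 = 3)
(B(U)*1)*(-5) - 6*1 = (3*1)*(-5) - 6*1 = 3*(-5) - 6 = -15 - 6 = -21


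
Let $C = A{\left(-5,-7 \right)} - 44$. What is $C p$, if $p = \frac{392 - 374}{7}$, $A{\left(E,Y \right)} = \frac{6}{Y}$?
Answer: $- \frac{5652}{49} \approx -115.35$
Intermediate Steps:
$C = - \frac{314}{7}$ ($C = \frac{6}{-7} - 44 = 6 \left(- \frac{1}{7}\right) - 44 = - \frac{6}{7} - 44 = - \frac{314}{7} \approx -44.857$)
$p = \frac{18}{7}$ ($p = 18 \cdot \frac{1}{7} = \frac{18}{7} \approx 2.5714$)
$C p = \left(- \frac{314}{7}\right) \frac{18}{7} = - \frac{5652}{49}$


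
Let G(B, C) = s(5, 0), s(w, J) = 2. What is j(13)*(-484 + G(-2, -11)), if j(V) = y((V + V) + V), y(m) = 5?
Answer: -2410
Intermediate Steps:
G(B, C) = 2
j(V) = 5
j(13)*(-484 + G(-2, -11)) = 5*(-484 + 2) = 5*(-482) = -2410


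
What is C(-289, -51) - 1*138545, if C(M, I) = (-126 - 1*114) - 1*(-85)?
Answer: -138700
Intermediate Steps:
C(M, I) = -155 (C(M, I) = (-126 - 114) + 85 = -240 + 85 = -155)
C(-289, -51) - 1*138545 = -155 - 1*138545 = -155 - 138545 = -138700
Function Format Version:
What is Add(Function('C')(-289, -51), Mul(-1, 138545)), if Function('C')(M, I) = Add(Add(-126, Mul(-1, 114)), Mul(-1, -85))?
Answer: -138700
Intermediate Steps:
Function('C')(M, I) = -155 (Function('C')(M, I) = Add(Add(-126, -114), 85) = Add(-240, 85) = -155)
Add(Function('C')(-289, -51), Mul(-1, 138545)) = Add(-155, Mul(-1, 138545)) = Add(-155, -138545) = -138700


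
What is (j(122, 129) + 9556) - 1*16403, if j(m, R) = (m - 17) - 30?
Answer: -6772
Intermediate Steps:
j(m, R) = -47 + m (j(m, R) = (-17 + m) - 30 = -47 + m)
(j(122, 129) + 9556) - 1*16403 = ((-47 + 122) + 9556) - 1*16403 = (75 + 9556) - 16403 = 9631 - 16403 = -6772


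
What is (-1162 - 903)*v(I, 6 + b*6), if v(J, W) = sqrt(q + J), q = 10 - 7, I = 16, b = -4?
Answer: -2065*sqrt(19) ≈ -9001.1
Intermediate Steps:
q = 3
v(J, W) = sqrt(3 + J)
(-1162 - 903)*v(I, 6 + b*6) = (-1162 - 903)*sqrt(3 + 16) = -2065*sqrt(19)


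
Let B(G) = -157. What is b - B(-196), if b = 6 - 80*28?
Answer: -2077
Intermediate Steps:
b = -2234 (b = 6 - 2240 = -2234)
b - B(-196) = -2234 - 1*(-157) = -2234 + 157 = -2077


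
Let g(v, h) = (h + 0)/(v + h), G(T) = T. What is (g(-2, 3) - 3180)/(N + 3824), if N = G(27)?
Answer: -3177/3851 ≈ -0.82498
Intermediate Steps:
N = 27
g(v, h) = h/(h + v)
(g(-2, 3) - 3180)/(N + 3824) = (3/(3 - 2) - 3180)/(27 + 3824) = (3/1 - 3180)/3851 = (3*1 - 3180)*(1/3851) = (3 - 3180)*(1/3851) = -3177*1/3851 = -3177/3851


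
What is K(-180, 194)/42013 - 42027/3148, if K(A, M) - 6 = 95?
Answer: -1765362403/132256924 ≈ -13.348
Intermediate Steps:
K(A, M) = 101 (K(A, M) = 6 + 95 = 101)
K(-180, 194)/42013 - 42027/3148 = 101/42013 - 42027/3148 = -1765362403/132256924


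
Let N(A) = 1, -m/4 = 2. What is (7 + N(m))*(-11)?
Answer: -88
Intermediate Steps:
m = -8 (m = -4*2 = -8)
(7 + N(m))*(-11) = (7 + 1)*(-11) = 8*(-11) = -88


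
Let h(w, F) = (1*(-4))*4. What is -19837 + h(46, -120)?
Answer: -19853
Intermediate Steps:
h(w, F) = -16 (h(w, F) = -4*4 = -16)
-19837 + h(46, -120) = -19837 - 16 = -19853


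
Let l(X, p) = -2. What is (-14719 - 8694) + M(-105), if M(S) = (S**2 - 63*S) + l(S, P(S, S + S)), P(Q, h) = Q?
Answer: -5775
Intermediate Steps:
M(S) = -2 + S**2 - 63*S (M(S) = (S**2 - 63*S) - 2 = -2 + S**2 - 63*S)
(-14719 - 8694) + M(-105) = (-14719 - 8694) + (-2 + (-105)**2 - 63*(-105)) = -23413 + (-2 + 11025 + 6615) = -23413 + 17638 = -5775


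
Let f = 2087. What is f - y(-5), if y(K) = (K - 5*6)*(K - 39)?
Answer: 547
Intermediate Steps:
y(K) = (-39 + K)*(-30 + K) (y(K) = (K - 30)*(-39 + K) = (-30 + K)*(-39 + K) = (-39 + K)*(-30 + K))
f - y(-5) = 2087 - (1170 + (-5)² - 69*(-5)) = 2087 - (1170 + 25 + 345) = 2087 - 1*1540 = 2087 - 1540 = 547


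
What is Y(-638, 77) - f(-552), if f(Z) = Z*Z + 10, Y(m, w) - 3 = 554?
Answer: -304157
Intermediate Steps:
Y(m, w) = 557 (Y(m, w) = 3 + 554 = 557)
f(Z) = 10 + Z² (f(Z) = Z² + 10 = 10 + Z²)
Y(-638, 77) - f(-552) = 557 - (10 + (-552)²) = 557 - (10 + 304704) = 557 - 1*304714 = 557 - 304714 = -304157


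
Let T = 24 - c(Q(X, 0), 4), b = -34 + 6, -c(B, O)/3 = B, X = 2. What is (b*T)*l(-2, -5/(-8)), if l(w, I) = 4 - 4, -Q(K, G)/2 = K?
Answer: 0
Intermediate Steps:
Q(K, G) = -2*K
c(B, O) = -3*B
l(w, I) = 0
b = -28
T = 12 (T = 24 - (-3)*(-2*2) = 24 - (-3)*(-4) = 24 - 1*12 = 24 - 12 = 12)
(b*T)*l(-2, -5/(-8)) = -28*12*0 = -336*0 = 0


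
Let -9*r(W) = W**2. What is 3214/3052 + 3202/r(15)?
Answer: -4846077/38150 ≈ -127.03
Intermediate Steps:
r(W) = -W**2/9
3214/3052 + 3202/r(15) = 3214/3052 + 3202/((-1/9*15**2)) = 3214*(1/3052) + 3202/((-1/9*225)) = 1607/1526 + 3202/(-25) = 1607/1526 + 3202*(-1/25) = 1607/1526 - 3202/25 = -4846077/38150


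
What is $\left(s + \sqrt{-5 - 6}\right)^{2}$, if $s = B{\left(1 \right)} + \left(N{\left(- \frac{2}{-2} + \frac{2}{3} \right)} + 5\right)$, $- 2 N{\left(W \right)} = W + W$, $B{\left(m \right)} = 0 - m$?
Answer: $- \frac{50}{9} + \frac{14 i \sqrt{11}}{3} \approx -5.5556 + 15.478 i$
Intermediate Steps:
$B{\left(m \right)} = - m$
$N{\left(W \right)} = - W$ ($N{\left(W \right)} = - \frac{W + W}{2} = - \frac{2 W}{2} = - W$)
$s = \frac{7}{3}$ ($s = \left(-1\right) 1 - \left(-5 + 1 + \frac{2}{3}\right) = -1 - \left(-5 + 1 + \frac{2}{3}\right) = -1 + \left(- (1 + \frac{2}{3}) + 5\right) = -1 + \left(\left(-1\right) \frac{5}{3} + 5\right) = -1 + \left(- \frac{5}{3} + 5\right) = -1 + \frac{10}{3} = \frac{7}{3} \approx 2.3333$)
$\left(s + \sqrt{-5 - 6}\right)^{2} = \left(\frac{7}{3} + \sqrt{-5 - 6}\right)^{2} = \left(\frac{7}{3} + \sqrt{-11}\right)^{2} = \left(\frac{7}{3} + i \sqrt{11}\right)^{2}$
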